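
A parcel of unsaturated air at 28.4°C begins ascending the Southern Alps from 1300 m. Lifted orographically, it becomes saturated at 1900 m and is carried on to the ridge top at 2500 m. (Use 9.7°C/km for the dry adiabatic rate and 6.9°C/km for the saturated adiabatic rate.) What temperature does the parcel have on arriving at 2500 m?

1300–1900 m, dry: Δz = 0.6 km ⇒ ΔT = -5.82°C; T = 22.58°C
1900–2500 m, saturated: Δz = 0.6 km ⇒ ΔT = -4.14°C; T = 18.44°C

18.44°C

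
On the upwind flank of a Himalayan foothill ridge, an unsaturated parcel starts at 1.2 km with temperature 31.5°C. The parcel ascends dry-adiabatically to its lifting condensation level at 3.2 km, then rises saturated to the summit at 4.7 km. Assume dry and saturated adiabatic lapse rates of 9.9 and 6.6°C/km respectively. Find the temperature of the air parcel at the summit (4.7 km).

1.8°C

1200 → 3200 m (dry, 9.9°C/km): ΔT = -9.9 × 2 = -19.8°C → T = 11.7°C
3200 → 4700 m (saturated, 6.6°C/km): ΔT = -6.6 × 1.5 = -9.9°C → T = 1.8°C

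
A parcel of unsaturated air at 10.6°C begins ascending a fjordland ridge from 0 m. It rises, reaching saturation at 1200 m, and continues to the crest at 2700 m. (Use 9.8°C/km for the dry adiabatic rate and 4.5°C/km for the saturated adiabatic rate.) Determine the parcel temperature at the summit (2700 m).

-7.91°C

0 → 1200 m (dry, 9.8°C/km): ΔT = -9.8 × 1.2 = -11.76°C → T = -1.16°C
1200 → 2700 m (saturated, 4.5°C/km): ΔT = -4.5 × 1.5 = -6.75°C → T = -7.91°C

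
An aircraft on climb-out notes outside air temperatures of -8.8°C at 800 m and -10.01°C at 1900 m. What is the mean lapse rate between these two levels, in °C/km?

1.1°C/km

Γ = −ΔT/Δz = (-8.8 − (-10.01)) / (1900 − 800) m
  = 1.21°C / 1.1 km = 1.1°C/km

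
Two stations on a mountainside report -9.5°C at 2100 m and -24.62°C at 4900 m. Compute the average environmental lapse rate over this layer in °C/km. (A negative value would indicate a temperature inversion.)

Γ = −ΔT/Δz = (-9.5 − (-24.62)) / (4900 − 2100) m
  = 15.12°C / 2.8 km = 5.4°C/km

5.4°C/km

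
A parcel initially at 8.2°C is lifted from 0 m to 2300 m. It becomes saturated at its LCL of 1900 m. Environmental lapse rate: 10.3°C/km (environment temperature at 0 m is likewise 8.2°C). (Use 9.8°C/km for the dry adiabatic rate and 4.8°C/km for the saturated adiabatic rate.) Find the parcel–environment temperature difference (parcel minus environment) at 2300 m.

+3.15°C (parcel warmer than environment)

Parcel:
  From 0 m to 1900 m (dry): cools by 9.8 × 1.9 = 18.62°C, giving -10.42°C.
  From 1900 m to 2300 m (saturated): cools by 4.8 × 0.4 = 1.92°C, giving -12.34°C.
Environment:
  From 0 m to 2300 m (environment): cools by 10.3 × 2.3 = 23.69°C, giving -15.49°C.
T_parcel − T_env = -12.34 − (-15.49) = +3.15°C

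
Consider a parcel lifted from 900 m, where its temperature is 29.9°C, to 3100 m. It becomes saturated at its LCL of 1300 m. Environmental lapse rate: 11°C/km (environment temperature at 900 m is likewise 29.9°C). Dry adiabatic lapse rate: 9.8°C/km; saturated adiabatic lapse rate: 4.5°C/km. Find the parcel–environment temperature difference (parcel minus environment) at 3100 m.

Parcel:
  From 900 m to 1300 m (dry): cools by 9.8 × 0.4 = 3.92°C, giving 25.98°C.
  From 1300 m to 3100 m (saturated): cools by 4.5 × 1.8 = 8.1°C, giving 17.88°C.
Environment:
  From 900 m to 3100 m (environment): cools by 11 × 2.2 = 24.2°C, giving 5.7°C.
T_parcel − T_env = 17.88 − 5.7 = +12.18°C

+12.18°C (parcel warmer than environment)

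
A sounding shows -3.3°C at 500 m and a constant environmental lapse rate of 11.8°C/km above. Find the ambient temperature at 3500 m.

-38.7°C

From 500 m to 3500 m (environmental): cools by 11.8 × 3 = 35.4°C, giving -38.7°C.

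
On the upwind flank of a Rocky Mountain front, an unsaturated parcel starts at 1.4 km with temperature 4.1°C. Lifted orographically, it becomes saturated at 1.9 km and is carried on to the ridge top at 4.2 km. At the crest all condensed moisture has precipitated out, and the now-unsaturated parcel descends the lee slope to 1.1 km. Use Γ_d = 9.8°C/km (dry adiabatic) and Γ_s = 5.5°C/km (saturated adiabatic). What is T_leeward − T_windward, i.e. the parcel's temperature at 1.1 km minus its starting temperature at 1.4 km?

+12.83°C

From 1400 m to 1900 m (dry): cools by 9.8 × 0.5 = 4.9°C, giving -0.8°C.
From 1900 m to 4200 m (saturated): cools by 5.5 × 2.3 = 12.65°C, giving -13.45°C.
From 4200 m to 1100 m (dry descent): warms by 9.8 × 3.1 = 30.38°C, giving 16.93°C.
Net change vs windward start: 16.93 − 4.1 = +12.83°C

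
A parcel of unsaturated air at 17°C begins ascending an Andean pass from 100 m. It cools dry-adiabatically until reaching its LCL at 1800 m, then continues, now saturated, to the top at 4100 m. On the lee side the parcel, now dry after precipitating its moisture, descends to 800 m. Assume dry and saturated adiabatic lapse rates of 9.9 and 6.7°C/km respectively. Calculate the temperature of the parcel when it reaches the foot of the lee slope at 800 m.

17.43°C

100 → 1800 m (dry, 9.9°C/km): ΔT = -9.9 × 1.7 = -16.83°C → T = 0.17°C
1800 → 4100 m (saturated, 6.7°C/km): ΔT = -6.7 × 2.3 = -15.41°C → T = -15.24°C
4100 → 800 m (dry descent, 9.9°C/km): ΔT = +9.9 × 3.3 = +32.67°C → T = 17.43°C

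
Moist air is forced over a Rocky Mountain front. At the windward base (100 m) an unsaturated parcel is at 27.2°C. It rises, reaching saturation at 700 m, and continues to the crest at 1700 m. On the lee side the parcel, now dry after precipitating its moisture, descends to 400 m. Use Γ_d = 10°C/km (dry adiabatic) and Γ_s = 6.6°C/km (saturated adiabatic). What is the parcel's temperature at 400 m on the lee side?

27.6°C

Dry to 700 m: -10 × 0.6 km = -6°C, so T = 21.2°C.
Saturated to 1700 m: -6.6 × 1 km = -6.6°C, so T = 14.6°C.
Dry descent to 400 m: +10 × 1.3 km = +13°C, so T = 27.6°C.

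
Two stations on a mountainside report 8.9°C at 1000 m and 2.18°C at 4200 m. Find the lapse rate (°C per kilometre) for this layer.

2.1°C/km

Γ = −ΔT/Δz = (8.9 − 2.18) / (4200 − 1000) m
  = 6.72°C / 3.2 km = 2.1°C/km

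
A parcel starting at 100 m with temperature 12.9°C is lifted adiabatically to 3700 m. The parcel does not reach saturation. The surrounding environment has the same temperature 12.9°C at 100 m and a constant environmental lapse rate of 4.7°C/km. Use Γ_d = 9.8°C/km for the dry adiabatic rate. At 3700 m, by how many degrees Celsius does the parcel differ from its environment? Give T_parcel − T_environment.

Parcel:
  Dry to 3700 m: -9.8 × 3.6 km = -35.28°C, so T = -22.38°C.
Environment:
  Environment to 3700 m: -4.7 × 3.6 km = -16.92°C, so T = -4.02°C.
T_parcel − T_env = -22.38 − (-4.02) = -18.36°C

-18.36°C (parcel cooler than environment)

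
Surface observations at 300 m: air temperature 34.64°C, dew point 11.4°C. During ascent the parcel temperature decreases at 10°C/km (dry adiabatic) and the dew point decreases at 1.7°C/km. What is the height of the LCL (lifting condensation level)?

T and T_d converge at 10 − 1.7 = 8.3°C per km
Height above start = (34.64 − 11.4) / 8.3 = 2.8 km
LCL altitude = 300 m + 2800 m = 3100 m

3100 m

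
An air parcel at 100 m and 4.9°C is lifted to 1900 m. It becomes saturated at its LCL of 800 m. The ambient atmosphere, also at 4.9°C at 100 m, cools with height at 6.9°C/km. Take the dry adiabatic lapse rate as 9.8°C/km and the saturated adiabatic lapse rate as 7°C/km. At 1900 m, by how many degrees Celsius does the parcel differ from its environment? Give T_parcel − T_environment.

Parcel:
  100 → 800 m (dry, 9.8°C/km): ΔT = -9.8 × 0.7 = -6.86°C → T = -1.96°C
  800 → 1900 m (saturated, 7°C/km): ΔT = -7 × 1.1 = -7.7°C → T = -9.66°C
Environment:
  100 → 1900 m (environment, 6.9°C/km): ΔT = -6.9 × 1.8 = -12.42°C → T = -7.52°C
T_parcel − T_env = -9.66 − (-7.52) = -2.14°C

-2.14°C (parcel cooler than environment)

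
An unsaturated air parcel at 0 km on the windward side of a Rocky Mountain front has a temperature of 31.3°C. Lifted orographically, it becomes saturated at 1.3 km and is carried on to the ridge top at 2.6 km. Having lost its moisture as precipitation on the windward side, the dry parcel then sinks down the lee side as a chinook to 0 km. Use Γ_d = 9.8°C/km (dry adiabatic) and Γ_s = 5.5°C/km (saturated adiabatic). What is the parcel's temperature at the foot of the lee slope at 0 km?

0 → 1300 m (dry, 9.8°C/km): ΔT = -9.8 × 1.3 = -12.74°C → T = 18.56°C
1300 → 2600 m (saturated, 5.5°C/km): ΔT = -5.5 × 1.3 = -7.15°C → T = 11.41°C
2600 → 0 m (dry descent, 9.8°C/km): ΔT = +9.8 × 2.6 = +25.48°C → T = 36.89°C

36.89°C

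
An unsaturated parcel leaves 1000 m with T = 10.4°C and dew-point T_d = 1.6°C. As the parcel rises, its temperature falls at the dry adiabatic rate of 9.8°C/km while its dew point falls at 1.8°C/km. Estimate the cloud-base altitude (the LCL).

T and T_d converge at 9.8 − 1.8 = 8°C per km
Height above start = (10.4 − 1.6) / 8 = 1.1 km
LCL altitude = 1000 m + 1100 m = 2100 m

2100 m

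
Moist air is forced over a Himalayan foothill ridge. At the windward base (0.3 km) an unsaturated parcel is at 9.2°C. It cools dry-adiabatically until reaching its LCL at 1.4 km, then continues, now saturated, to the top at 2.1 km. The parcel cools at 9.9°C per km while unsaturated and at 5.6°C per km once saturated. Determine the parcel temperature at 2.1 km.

Dry to 1400 m: -9.9 × 1.1 km = -10.89°C, so T = -1.69°C.
Saturated to 2100 m: -5.6 × 0.7 km = -3.92°C, so T = -5.61°C.

-5.61°C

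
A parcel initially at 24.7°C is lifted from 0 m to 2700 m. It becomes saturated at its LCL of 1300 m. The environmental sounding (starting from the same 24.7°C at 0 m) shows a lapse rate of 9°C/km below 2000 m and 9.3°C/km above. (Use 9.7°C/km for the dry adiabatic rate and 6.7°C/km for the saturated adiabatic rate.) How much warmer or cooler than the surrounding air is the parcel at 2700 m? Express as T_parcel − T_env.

Parcel:
  0–1300 m, dry: Δz = 1.3 km ⇒ ΔT = -12.61°C; T = 12.09°C
  1300–2700 m, saturated: Δz = 1.4 km ⇒ ΔT = -9.38°C; T = 2.71°C
Environment:
  0–2000 m, environment, lower layer: Δz = 2 km ⇒ ΔT = -18°C; T = 6.7°C
  2000–2700 m, environment, upper layer: Δz = 0.7 km ⇒ ΔT = -6.51°C; T = 0.19°C
T_parcel − T_env = 2.71 − 0.19 = +2.52°C

+2.52°C (parcel warmer than environment)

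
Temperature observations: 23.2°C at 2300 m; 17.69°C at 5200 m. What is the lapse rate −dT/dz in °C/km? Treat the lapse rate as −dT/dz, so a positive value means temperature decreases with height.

Γ = −ΔT/Δz = (23.2 − 17.69) / (5200 − 2300) m
  = 5.51°C / 2.9 km = 1.9°C/km

1.9°C/km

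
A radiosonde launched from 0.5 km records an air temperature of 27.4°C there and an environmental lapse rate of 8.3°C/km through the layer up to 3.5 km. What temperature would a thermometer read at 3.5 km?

2.5°C

500 → 3500 m (environmental, 8.3°C/km): ΔT = -8.3 × 3 = -24.9°C → T = 2.5°C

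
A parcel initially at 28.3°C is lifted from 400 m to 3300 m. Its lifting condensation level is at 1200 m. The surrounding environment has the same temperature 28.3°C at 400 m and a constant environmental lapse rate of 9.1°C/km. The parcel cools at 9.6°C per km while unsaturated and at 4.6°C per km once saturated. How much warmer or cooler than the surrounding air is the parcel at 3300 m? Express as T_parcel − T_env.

+9.05°C (parcel warmer than environment)

Parcel:
  400 → 1200 m (dry, 9.6°C/km): ΔT = -9.6 × 0.8 = -7.68°C → T = 20.62°C
  1200 → 3300 m (saturated, 4.6°C/km): ΔT = -4.6 × 2.1 = -9.66°C → T = 10.96°C
Environment:
  400 → 3300 m (environment, 9.1°C/km): ΔT = -9.1 × 2.9 = -26.39°C → T = 1.91°C
T_parcel − T_env = 10.96 − 1.91 = +9.05°C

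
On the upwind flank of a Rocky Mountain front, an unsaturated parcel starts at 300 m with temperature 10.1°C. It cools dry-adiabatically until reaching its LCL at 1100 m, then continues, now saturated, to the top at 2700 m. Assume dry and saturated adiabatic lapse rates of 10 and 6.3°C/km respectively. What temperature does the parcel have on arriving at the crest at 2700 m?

-7.98°C

300 → 1100 m (dry, 10°C/km): ΔT = -10 × 0.8 = -8°C → T = 2.1°C
1100 → 2700 m (saturated, 6.3°C/km): ΔT = -6.3 × 1.6 = -10.08°C → T = -7.98°C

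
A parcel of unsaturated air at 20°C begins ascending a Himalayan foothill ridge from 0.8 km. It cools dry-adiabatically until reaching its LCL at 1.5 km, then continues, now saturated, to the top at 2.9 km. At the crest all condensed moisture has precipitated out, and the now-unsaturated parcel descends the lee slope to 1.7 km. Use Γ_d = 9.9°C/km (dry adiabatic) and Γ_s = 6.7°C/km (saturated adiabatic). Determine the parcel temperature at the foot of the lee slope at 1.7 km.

15.57°C

From 800 m to 1500 m (dry): cools by 9.9 × 0.7 = 6.93°C, giving 13.07°C.
From 1500 m to 2900 m (saturated): cools by 6.7 × 1.4 = 9.38°C, giving 3.69°C.
From 2900 m to 1700 m (dry descent): warms by 9.9 × 1.2 = 11.88°C, giving 15.57°C.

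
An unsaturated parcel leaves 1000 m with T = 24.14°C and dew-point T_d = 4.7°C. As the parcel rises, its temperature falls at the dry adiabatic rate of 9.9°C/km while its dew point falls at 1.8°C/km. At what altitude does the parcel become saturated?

3400 m

T and T_d converge at 9.9 − 1.8 = 8.1°C per km
Height above start = (24.14 − 4.7) / 8.1 = 2.4 km
LCL altitude = 1000 m + 2400 m = 3400 m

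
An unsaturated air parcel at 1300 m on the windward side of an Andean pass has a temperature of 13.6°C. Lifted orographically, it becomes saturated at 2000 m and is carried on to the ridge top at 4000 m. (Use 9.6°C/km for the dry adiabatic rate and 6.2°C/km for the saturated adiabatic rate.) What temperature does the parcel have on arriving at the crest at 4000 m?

-5.52°C

1300 → 2000 m (dry, 9.6°C/km): ΔT = -9.6 × 0.7 = -6.72°C → T = 6.88°C
2000 → 4000 m (saturated, 6.2°C/km): ΔT = -6.2 × 2 = -12.4°C → T = -5.52°C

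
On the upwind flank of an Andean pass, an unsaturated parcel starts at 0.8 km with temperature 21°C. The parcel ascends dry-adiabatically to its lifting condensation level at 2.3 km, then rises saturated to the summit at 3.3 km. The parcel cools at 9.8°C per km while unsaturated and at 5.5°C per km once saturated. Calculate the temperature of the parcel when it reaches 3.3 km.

Dry to 2300 m: -9.8 × 1.5 km = -14.7°C, so T = 6.3°C.
Saturated to 3300 m: -5.5 × 1 km = -5.5°C, so T = 0.8°C.

0.8°C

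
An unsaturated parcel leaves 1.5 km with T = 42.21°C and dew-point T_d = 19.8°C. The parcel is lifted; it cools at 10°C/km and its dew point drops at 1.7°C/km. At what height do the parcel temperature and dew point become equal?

4.2 km

T and T_d converge at 10 − 1.7 = 8.3°C per km
Height above start = (42.21 − 19.8) / 8.3 = 2.7 km
LCL altitude = 1500 m + 2700 m = 4200 m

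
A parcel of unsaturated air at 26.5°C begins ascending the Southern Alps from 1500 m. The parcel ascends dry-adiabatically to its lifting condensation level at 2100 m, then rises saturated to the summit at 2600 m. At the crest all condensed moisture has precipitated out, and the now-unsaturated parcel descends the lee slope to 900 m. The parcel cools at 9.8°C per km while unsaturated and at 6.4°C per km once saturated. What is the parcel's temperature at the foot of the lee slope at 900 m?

34.08°C

1500 → 2100 m (dry, 9.8°C/km): ΔT = -9.8 × 0.6 = -5.88°C → T = 20.62°C
2100 → 2600 m (saturated, 6.4°C/km): ΔT = -6.4 × 0.5 = -3.2°C → T = 17.42°C
2600 → 900 m (dry descent, 9.8°C/km): ΔT = +9.8 × 1.7 = +16.66°C → T = 34.08°C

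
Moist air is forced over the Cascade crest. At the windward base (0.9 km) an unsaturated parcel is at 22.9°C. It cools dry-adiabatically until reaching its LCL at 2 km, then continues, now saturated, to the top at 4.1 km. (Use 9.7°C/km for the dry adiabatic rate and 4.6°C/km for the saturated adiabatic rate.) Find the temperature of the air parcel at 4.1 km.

2.57°C

900–2000 m, dry: Δz = 1.1 km ⇒ ΔT = -10.67°C; T = 12.23°C
2000–4100 m, saturated: Δz = 2.1 km ⇒ ΔT = -9.66°C; T = 2.57°C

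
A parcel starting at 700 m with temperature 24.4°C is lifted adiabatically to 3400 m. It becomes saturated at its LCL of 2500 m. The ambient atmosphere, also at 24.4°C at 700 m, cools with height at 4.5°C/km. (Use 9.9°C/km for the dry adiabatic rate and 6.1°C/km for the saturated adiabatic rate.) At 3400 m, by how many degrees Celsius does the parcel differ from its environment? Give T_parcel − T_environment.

Parcel:
  700–2500 m, dry: Δz = 1.8 km ⇒ ΔT = -17.82°C; T = 6.58°C
  2500–3400 m, saturated: Δz = 0.9 km ⇒ ΔT = -5.49°C; T = 1.09°C
Environment:
  700–3400 m, environment: Δz = 2.7 km ⇒ ΔT = -12.15°C; T = 12.25°C
T_parcel − T_env = 1.09 − 12.25 = -11.16°C

-11.16°C (parcel cooler than environment)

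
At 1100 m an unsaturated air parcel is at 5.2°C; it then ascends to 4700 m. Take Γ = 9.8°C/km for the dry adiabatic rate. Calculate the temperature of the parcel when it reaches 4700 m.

-30.08°C

Dry adiabatic to 4700 m: -9.8 × 3.6 km = -35.28°C, so T = -30.08°C.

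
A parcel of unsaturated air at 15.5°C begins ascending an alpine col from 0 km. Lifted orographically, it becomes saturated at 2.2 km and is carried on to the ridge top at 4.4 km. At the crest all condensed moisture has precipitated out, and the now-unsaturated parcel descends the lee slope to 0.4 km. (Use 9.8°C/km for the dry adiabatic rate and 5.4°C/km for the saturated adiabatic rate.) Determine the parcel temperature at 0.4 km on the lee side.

21.26°C

Dry to 2200 m: -9.8 × 2.2 km = -21.56°C, so T = -6.06°C.
Saturated to 4400 m: -5.4 × 2.2 km = -11.88°C, so T = -17.94°C.
Dry descent to 400 m: +9.8 × 4 km = +39.2°C, so T = 21.26°C.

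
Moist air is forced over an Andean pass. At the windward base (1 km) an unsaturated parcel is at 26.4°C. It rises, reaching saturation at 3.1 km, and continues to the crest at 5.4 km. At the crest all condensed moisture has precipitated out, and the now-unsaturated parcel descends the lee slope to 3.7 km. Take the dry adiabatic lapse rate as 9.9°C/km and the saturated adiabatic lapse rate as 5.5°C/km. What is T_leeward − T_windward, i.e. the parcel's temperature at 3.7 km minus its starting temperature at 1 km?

From 1000 m to 3100 m (dry): cools by 9.9 × 2.1 = 20.79°C, giving 5.61°C.
From 3100 m to 5400 m (saturated): cools by 5.5 × 2.3 = 12.65°C, giving -7.04°C.
From 5400 m to 3700 m (dry descent): warms by 9.9 × 1.7 = 16.83°C, giving 9.79°C.
Net change vs windward start: 9.79 − 26.4 = -16.61°C

-16.61°C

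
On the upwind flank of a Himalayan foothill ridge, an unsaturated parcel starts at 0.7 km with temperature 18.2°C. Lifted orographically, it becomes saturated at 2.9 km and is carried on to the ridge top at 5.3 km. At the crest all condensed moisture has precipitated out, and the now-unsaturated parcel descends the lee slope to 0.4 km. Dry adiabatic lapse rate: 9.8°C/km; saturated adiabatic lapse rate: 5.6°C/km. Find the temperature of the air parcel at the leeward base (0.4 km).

31.22°C

Dry to 2900 m: -9.8 × 2.2 km = -21.56°C, so T = -3.36°C.
Saturated to 5300 m: -5.6 × 2.4 km = -13.44°C, so T = -16.8°C.
Dry descent to 400 m: +9.8 × 4.9 km = +48.02°C, so T = 31.22°C.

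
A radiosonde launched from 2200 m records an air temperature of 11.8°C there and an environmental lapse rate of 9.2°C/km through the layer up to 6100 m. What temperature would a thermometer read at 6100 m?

Environmental to 6100 m: -9.2 × 3.9 km = -35.88°C, so T = -24.08°C.

-24.08°C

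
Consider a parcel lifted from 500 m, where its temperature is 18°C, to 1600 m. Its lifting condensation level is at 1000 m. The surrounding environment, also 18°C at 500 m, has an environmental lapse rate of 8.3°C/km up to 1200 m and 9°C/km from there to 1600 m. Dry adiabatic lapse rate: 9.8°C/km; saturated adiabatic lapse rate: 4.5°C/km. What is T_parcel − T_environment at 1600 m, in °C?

+1.81°C (parcel warmer than environment)

Parcel:
  500–1000 m, dry: Δz = 0.5 km ⇒ ΔT = -4.9°C; T = 13.1°C
  1000–1600 m, saturated: Δz = 0.6 km ⇒ ΔT = -2.7°C; T = 10.4°C
Environment:
  500–1200 m, environment, lower layer: Δz = 0.7 km ⇒ ΔT = -5.81°C; T = 12.19°C
  1200–1600 m, environment, upper layer: Δz = 0.4 km ⇒ ΔT = -3.6°C; T = 8.59°C
T_parcel − T_env = 10.4 − 8.59 = +1.81°C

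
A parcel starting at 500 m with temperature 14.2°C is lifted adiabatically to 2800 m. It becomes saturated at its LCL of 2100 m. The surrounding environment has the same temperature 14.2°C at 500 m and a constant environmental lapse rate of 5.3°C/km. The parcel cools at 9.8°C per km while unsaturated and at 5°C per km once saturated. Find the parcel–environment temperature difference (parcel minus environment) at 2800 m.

-6.99°C (parcel cooler than environment)

Parcel:
  500–2100 m, dry: Δz = 1.6 km ⇒ ΔT = -15.68°C; T = -1.48°C
  2100–2800 m, saturated: Δz = 0.7 km ⇒ ΔT = -3.5°C; T = -4.98°C
Environment:
  500–2800 m, environment: Δz = 2.3 km ⇒ ΔT = -12.19°C; T = 2.01°C
T_parcel − T_env = -4.98 − 2.01 = -6.99°C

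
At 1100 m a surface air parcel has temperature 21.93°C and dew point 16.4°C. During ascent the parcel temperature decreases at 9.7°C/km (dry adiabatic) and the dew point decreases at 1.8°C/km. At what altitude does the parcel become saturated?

T and T_d converge at 9.7 − 1.8 = 7.9°C per km
Height above start = (21.93 − 16.4) / 7.9 = 0.7 km
LCL altitude = 1100 m + 700 m = 1800 m

1800 m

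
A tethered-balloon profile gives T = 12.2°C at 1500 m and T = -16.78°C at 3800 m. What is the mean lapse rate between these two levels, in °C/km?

Γ = −ΔT/Δz = (12.2 − (-16.78)) / (3800 − 1500) m
  = 28.98°C / 2.3 km = 12.6°C/km

12.6°C/km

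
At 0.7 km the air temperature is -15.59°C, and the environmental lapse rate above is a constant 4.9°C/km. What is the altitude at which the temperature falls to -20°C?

1.6 km

Height above start = (-15.59 − (-20)) / 4.9 = 0.9 km
Altitude = 700 m + 900 m = 1600 m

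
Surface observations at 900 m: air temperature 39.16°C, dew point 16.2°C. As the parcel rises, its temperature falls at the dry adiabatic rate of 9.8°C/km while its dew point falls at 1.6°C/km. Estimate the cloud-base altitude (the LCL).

T and T_d converge at 9.8 − 1.6 = 8.2°C per km
Height above start = (39.16 − 16.2) / 8.2 = 2.8 km
LCL altitude = 900 m + 2800 m = 3700 m

3700 m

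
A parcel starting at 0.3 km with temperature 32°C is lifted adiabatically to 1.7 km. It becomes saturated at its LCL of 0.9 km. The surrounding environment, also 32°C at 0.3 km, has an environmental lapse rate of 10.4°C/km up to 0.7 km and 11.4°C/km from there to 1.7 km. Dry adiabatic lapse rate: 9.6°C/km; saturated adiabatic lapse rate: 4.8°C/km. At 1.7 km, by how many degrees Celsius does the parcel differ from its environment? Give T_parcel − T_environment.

+5.96°C (parcel warmer than environment)

Parcel:
  From 300 m to 900 m (dry): cools by 9.6 × 0.6 = 5.76°C, giving 26.24°C.
  From 900 m to 1700 m (saturated): cools by 4.8 × 0.8 = 3.84°C, giving 22.4°C.
Environment:
  From 300 m to 700 m (environment, lower layer): cools by 10.4 × 0.4 = 4.16°C, giving 27.84°C.
  From 700 m to 1700 m (environment, upper layer): cools by 11.4 × 1 = 11.4°C, giving 16.44°C.
T_parcel − T_env = 22.4 − 16.44 = +5.96°C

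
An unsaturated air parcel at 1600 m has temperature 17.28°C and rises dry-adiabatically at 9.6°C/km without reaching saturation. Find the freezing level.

Height above start = (17.28 − 0) / 9.6 = 1.8 km
Altitude = 1600 m + 1800 m = 3400 m

3400 m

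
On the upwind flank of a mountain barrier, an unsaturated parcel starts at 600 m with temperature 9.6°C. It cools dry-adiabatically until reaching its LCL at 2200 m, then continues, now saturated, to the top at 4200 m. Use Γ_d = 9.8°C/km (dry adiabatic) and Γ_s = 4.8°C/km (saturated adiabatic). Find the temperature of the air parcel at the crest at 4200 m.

-15.68°C

From 600 m to 2200 m (dry): cools by 9.8 × 1.6 = 15.68°C, giving -6.08°C.
From 2200 m to 4200 m (saturated): cools by 4.8 × 2 = 9.6°C, giving -15.68°C.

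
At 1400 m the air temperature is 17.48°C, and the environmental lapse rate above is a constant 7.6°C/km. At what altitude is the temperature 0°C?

3700 m

Height above start = (17.48 − 0) / 7.6 = 2.3 km
Altitude = 1400 m + 2300 m = 3700 m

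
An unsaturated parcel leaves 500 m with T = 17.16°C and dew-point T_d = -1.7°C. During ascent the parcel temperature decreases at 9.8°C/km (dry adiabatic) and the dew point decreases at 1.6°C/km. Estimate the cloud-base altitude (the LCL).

T and T_d converge at 9.8 − 1.6 = 8.2°C per km
Height above start = (17.16 − (-1.7)) / 8.2 = 2.3 km
LCL altitude = 500 m + 2300 m = 2800 m

2800 m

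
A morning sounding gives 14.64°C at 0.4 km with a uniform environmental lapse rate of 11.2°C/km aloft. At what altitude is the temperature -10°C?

2.6 km

Height above start = (14.64 − (-10)) / 11.2 = 2.2 km
Altitude = 400 m + 2200 m = 2600 m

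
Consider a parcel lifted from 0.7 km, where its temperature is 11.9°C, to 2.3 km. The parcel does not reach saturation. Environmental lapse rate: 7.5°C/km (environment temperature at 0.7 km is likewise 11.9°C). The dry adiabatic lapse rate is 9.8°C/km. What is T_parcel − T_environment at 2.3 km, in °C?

Parcel:
  700–2300 m, dry: Δz = 1.6 km ⇒ ΔT = -15.68°C; T = -3.78°C
Environment:
  700–2300 m, environment: Δz = 1.6 km ⇒ ΔT = -12°C; T = -0.1°C
T_parcel − T_env = -3.78 − (-0.1) = -3.68°C

-3.68°C (parcel cooler than environment)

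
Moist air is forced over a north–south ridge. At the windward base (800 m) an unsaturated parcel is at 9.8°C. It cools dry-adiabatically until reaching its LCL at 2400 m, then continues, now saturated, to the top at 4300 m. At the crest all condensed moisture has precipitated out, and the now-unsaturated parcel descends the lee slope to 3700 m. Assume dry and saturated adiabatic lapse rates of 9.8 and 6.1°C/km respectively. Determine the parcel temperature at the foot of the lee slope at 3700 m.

800 → 2400 m (dry, 9.8°C/km): ΔT = -9.8 × 1.6 = -15.68°C → T = -5.88°C
2400 → 4300 m (saturated, 6.1°C/km): ΔT = -6.1 × 1.9 = -11.59°C → T = -17.47°C
4300 → 3700 m (dry descent, 9.8°C/km): ΔT = +9.8 × 0.6 = +5.88°C → T = -11.59°C

-11.59°C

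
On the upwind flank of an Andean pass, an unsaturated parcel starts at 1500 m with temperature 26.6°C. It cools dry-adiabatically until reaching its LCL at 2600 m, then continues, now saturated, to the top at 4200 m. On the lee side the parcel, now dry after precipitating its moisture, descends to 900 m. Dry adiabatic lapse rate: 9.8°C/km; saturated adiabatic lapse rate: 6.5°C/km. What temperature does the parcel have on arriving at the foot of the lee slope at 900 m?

1500–2600 m, dry: Δz = 1.1 km ⇒ ΔT = -10.78°C; T = 15.82°C
2600–4200 m, saturated: Δz = 1.6 km ⇒ ΔT = -10.4°C; T = 5.42°C
4200–900 m, dry descent: Δz = 3.3 km ⇒ ΔT = +32.34°C; T = 37.76°C

37.76°C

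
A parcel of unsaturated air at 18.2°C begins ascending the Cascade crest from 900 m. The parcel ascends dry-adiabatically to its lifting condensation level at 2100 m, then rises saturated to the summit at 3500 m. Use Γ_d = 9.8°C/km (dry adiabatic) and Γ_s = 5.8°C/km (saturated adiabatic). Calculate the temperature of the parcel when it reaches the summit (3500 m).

Dry to 2100 m: -9.8 × 1.2 km = -11.76°C, so T = 6.44°C.
Saturated to 3500 m: -5.8 × 1.4 km = -8.12°C, so T = -1.68°C.

-1.68°C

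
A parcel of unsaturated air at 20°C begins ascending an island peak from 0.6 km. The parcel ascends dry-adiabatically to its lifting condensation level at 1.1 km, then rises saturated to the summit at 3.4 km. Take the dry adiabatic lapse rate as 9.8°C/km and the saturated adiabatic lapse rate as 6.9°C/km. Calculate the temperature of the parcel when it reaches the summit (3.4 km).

-0.77°C

600–1100 m, dry: Δz = 0.5 km ⇒ ΔT = -4.9°C; T = 15.1°C
1100–3400 m, saturated: Δz = 2.3 km ⇒ ΔT = -15.87°C; T = -0.77°C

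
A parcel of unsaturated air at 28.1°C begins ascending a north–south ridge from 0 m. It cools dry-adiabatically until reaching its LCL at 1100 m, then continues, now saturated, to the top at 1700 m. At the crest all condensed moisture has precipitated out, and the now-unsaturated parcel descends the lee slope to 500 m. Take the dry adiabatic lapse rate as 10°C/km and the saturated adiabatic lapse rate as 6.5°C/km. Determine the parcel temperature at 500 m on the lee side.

25.2°C

0 → 1100 m (dry, 10°C/km): ΔT = -10 × 1.1 = -11°C → T = 17.1°C
1100 → 1700 m (saturated, 6.5°C/km): ΔT = -6.5 × 0.6 = -3.9°C → T = 13.2°C
1700 → 500 m (dry descent, 10°C/km): ΔT = +10 × 1.2 = +12°C → T = 25.2°C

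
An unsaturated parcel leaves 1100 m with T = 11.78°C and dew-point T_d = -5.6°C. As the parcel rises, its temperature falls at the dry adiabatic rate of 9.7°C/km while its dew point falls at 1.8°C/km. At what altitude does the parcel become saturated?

3300 m

T and T_d converge at 9.7 − 1.8 = 7.9°C per km
Height above start = (11.78 − (-5.6)) / 7.9 = 2.2 km
LCL altitude = 1100 m + 2200 m = 3300 m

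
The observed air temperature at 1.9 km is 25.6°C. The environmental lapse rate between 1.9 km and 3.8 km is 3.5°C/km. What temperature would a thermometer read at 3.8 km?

18.95°C

1900 → 3800 m (environmental, 3.5°C/km): ΔT = -3.5 × 1.9 = -6.65°C → T = 18.95°C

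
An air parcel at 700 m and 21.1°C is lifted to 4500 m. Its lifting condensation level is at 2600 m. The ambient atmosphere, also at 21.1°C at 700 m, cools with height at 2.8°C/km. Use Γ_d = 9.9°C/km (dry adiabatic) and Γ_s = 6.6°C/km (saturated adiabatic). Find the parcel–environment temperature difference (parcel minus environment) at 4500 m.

Parcel:
  700 → 2600 m (dry, 9.9°C/km): ΔT = -9.9 × 1.9 = -18.81°C → T = 2.29°C
  2600 → 4500 m (saturated, 6.6°C/km): ΔT = -6.6 × 1.9 = -12.54°C → T = -10.25°C
Environment:
  700 → 4500 m (environment, 2.8°C/km): ΔT = -2.8 × 3.8 = -10.64°C → T = 10.46°C
T_parcel − T_env = -10.25 − 10.46 = -20.71°C

-20.71°C (parcel cooler than environment)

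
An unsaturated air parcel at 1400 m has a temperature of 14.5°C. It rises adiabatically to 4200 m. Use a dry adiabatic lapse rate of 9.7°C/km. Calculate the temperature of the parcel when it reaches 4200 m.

-12.66°C

From 1400 m to 4200 m (dry adiabatic): cools by 9.7 × 2.8 = 27.16°C, giving -12.66°C.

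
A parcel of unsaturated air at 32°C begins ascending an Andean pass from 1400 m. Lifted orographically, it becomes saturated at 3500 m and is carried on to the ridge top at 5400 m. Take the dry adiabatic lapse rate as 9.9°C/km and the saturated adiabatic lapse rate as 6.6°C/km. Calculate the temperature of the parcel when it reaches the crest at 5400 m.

From 1400 m to 3500 m (dry): cools by 9.9 × 2.1 = 20.79°C, giving 11.21°C.
From 3500 m to 5400 m (saturated): cools by 6.6 × 1.9 = 12.54°C, giving -1.33°C.

-1.33°C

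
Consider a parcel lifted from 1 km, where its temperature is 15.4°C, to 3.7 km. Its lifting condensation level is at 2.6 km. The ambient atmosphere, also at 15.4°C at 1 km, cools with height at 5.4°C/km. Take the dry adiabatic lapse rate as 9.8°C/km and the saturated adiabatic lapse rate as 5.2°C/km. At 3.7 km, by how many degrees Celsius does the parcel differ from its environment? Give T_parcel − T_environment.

-6.82°C (parcel cooler than environment)

Parcel:
  From 1000 m to 2600 m (dry): cools by 9.8 × 1.6 = 15.68°C, giving -0.28°C.
  From 2600 m to 3700 m (saturated): cools by 5.2 × 1.1 = 5.72°C, giving -6°C.
Environment:
  From 1000 m to 3700 m (environment): cools by 5.4 × 2.7 = 14.58°C, giving 0.82°C.
T_parcel − T_env = -6 − 0.82 = -6.82°C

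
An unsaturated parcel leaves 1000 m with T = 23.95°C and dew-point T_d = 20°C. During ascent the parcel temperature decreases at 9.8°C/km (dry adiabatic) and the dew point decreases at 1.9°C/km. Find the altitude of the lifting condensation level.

1500 m

T and T_d converge at 9.8 − 1.9 = 7.9°C per km
Height above start = (23.95 − 20) / 7.9 = 0.5 km
LCL altitude = 1000 m + 500 m = 1500 m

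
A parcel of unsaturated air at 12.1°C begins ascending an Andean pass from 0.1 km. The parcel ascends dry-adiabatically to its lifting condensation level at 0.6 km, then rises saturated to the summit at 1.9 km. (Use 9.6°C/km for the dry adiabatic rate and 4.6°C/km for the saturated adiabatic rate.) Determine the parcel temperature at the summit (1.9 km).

100–600 m, dry: Δz = 0.5 km ⇒ ΔT = -4.8°C; T = 7.3°C
600–1900 m, saturated: Δz = 1.3 km ⇒ ΔT = -5.98°C; T = 1.32°C

1.32°C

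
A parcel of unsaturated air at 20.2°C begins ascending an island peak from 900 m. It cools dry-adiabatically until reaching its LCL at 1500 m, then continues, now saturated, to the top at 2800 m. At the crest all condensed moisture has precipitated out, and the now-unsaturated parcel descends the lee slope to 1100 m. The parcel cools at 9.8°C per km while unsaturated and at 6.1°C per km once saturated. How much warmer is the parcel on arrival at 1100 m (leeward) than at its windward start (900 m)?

+2.85°C

From 900 m to 1500 m (dry): cools by 9.8 × 0.6 = 5.88°C, giving 14.32°C.
From 1500 m to 2800 m (saturated): cools by 6.1 × 1.3 = 7.93°C, giving 6.39°C.
From 2800 m to 1100 m (dry descent): warms by 9.8 × 1.7 = 16.66°C, giving 23.05°C.
Net change vs windward start: 23.05 − 20.2 = +2.85°C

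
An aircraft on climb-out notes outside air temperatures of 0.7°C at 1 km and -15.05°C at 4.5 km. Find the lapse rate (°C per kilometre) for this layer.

4.5°C/km

Γ = −ΔT/Δz = (0.7 − (-15.05)) / (4500 − 1000) m
  = 15.75°C / 3.5 km = 4.5°C/km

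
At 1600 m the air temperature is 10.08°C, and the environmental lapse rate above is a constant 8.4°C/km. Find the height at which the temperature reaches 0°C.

Height above start = (10.08 − 0) / 8.4 = 1.2 km
Altitude = 1600 m + 1200 m = 2800 m

2800 m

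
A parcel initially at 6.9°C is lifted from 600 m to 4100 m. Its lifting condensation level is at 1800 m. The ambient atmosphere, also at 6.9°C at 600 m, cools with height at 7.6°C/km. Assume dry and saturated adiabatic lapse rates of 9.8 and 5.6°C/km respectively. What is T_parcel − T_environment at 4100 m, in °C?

Parcel:
  Dry to 1800 m: -9.8 × 1.2 km = -11.76°C, so T = -4.86°C.
  Saturated to 4100 m: -5.6 × 2.3 km = -12.88°C, so T = -17.74°C.
Environment:
  Environment to 4100 m: -7.6 × 3.5 km = -26.6°C, so T = -19.7°C.
T_parcel − T_env = -17.74 − (-19.7) = +1.96°C

+1.96°C (parcel warmer than environment)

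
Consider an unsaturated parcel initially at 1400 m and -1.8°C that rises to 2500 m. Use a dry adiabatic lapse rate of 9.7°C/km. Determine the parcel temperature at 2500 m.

1400 → 2500 m (dry adiabatic, 9.7°C/km): ΔT = -9.7 × 1.1 = -10.67°C → T = -12.47°C

-12.47°C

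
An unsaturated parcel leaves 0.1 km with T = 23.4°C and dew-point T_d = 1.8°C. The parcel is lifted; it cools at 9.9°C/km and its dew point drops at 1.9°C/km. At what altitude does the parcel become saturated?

2.8 km

T and T_d converge at 9.9 − 1.9 = 8°C per km
Height above start = (23.4 − 1.8) / 8 = 2.7 km
LCL altitude = 100 m + 2700 m = 2800 m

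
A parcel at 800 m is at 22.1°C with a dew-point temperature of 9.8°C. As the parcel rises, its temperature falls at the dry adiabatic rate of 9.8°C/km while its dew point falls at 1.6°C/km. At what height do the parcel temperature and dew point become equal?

T and T_d converge at 9.8 − 1.6 = 8.2°C per km
Height above start = (22.1 − 9.8) / 8.2 = 1.5 km
LCL altitude = 800 m + 1500 m = 2300 m

2300 m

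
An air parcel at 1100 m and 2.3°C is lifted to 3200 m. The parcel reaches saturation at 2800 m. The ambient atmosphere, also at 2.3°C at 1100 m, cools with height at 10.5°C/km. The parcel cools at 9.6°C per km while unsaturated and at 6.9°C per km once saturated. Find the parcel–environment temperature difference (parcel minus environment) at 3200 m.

Parcel:
  1100 → 2800 m (dry, 9.6°C/km): ΔT = -9.6 × 1.7 = -16.32°C → T = -14.02°C
  2800 → 3200 m (saturated, 6.9°C/km): ΔT = -6.9 × 0.4 = -2.76°C → T = -16.78°C
Environment:
  1100 → 3200 m (environment, 10.5°C/km): ΔT = -10.5 × 2.1 = -22.05°C → T = -19.75°C
T_parcel − T_env = -16.78 − (-19.75) = +2.97°C

+2.97°C (parcel warmer than environment)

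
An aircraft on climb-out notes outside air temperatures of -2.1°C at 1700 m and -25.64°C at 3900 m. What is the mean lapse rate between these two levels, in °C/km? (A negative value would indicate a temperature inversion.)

10.7°C/km

Γ = −ΔT/Δz = (-2.1 − (-25.64)) / (3900 − 1700) m
  = 23.54°C / 2.2 km = 10.7°C/km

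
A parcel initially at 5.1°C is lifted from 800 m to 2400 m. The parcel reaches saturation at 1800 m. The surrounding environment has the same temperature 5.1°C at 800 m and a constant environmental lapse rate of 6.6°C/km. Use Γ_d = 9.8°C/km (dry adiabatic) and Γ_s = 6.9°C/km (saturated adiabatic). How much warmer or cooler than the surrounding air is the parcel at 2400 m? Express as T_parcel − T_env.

-3.38°C (parcel cooler than environment)

Parcel:
  From 800 m to 1800 m (dry): cools by 9.8 × 1 = 9.8°C, giving -4.7°C.
  From 1800 m to 2400 m (saturated): cools by 6.9 × 0.6 = 4.14°C, giving -8.84°C.
Environment:
  From 800 m to 2400 m (environment): cools by 6.6 × 1.6 = 10.56°C, giving -5.46°C.
T_parcel − T_env = -8.84 − (-5.46) = -3.38°C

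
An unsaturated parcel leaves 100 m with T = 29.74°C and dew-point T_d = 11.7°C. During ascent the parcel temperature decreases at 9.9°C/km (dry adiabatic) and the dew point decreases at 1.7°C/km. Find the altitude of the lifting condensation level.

2300 m

T and T_d converge at 9.9 − 1.7 = 8.2°C per km
Height above start = (29.74 − 11.7) / 8.2 = 2.2 km
LCL altitude = 100 m + 2200 m = 2300 m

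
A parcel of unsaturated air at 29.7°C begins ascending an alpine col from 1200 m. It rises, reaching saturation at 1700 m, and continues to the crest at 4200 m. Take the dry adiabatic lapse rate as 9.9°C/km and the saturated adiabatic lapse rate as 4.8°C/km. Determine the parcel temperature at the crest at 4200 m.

12.75°C

From 1200 m to 1700 m (dry): cools by 9.9 × 0.5 = 4.95°C, giving 24.75°C.
From 1700 m to 4200 m (saturated): cools by 4.8 × 2.5 = 12°C, giving 12.75°C.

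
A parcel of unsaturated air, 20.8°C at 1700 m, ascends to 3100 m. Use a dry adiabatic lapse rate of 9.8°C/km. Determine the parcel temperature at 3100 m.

7.08°C

1700 → 3100 m (dry adiabatic, 9.8°C/km): ΔT = -9.8 × 1.4 = -13.72°C → T = 7.08°C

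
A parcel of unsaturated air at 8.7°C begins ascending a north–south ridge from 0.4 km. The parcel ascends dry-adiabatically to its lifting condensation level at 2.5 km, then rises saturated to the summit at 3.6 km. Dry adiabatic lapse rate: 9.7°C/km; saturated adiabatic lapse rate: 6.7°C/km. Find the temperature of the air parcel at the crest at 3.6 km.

400–2500 m, dry: Δz = 2.1 km ⇒ ΔT = -20.37°C; T = -11.67°C
2500–3600 m, saturated: Δz = 1.1 km ⇒ ΔT = -7.37°C; T = -19.04°C

-19.04°C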